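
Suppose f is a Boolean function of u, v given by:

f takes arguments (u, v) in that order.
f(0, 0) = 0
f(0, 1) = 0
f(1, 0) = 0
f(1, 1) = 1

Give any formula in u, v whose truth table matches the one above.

f(u, v) = u AND v

The output is 1 only when every input is 1 — the AND of all inputs.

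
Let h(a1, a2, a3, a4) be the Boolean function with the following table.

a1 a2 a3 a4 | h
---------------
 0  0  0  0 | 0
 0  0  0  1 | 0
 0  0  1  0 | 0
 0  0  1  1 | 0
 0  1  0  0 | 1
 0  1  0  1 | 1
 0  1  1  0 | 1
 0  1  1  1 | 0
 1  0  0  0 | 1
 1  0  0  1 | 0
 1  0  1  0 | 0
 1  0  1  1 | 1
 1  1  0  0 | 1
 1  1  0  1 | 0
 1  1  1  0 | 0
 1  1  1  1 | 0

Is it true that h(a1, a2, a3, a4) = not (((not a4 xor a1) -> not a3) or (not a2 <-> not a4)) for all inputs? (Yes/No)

Evaluate not (((not a4 xor a1) -> not a3) or (not a2 <-> not a4)) on each row and compare to h:
  a1=0, a2=0, a3=0, a4=0: formula gives 0, h = 0 ✓
  a1=0, a2=0, a3=0, a4=1: formula gives 0, h = 0 ✓
  a1=0, a2=0, a3=1, a4=0: formula gives 0, h = 0 ✓
  a1=0, a2=0, a3=1, a4=1: formula gives 0, h = 0 ✓
  a1=0, a2=1, a3=0, a4=0: formula gives 0, but h = 1 ✗
Row (0,1,0,0) is a counterexample, so the formula is not equivalent to h.

No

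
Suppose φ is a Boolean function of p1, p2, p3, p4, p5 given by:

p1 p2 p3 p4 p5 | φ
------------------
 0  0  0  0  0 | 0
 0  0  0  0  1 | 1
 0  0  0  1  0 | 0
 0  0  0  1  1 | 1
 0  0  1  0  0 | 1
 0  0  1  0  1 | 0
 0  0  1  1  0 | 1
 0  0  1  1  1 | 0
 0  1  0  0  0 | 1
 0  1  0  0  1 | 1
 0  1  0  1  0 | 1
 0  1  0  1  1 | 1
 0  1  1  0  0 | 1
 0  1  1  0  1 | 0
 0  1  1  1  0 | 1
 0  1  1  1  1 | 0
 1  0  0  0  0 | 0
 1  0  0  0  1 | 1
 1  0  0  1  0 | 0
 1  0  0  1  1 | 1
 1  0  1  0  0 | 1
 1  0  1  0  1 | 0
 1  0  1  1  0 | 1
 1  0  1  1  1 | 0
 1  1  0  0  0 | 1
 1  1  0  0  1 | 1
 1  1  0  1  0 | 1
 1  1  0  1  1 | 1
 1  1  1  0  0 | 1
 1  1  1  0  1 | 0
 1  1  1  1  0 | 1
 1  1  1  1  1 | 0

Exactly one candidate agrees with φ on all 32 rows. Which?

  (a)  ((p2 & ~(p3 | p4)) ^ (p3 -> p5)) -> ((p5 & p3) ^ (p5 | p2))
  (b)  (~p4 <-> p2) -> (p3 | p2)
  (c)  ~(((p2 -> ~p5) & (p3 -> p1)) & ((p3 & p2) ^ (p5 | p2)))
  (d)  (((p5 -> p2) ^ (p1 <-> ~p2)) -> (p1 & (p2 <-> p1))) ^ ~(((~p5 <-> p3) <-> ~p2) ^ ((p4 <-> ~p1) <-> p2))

(b) disagrees with φ on (0,0,0,0,0) (formula → 1, table → 0); rule it out.
(c) disagrees with φ on (0,0,0,0,0) (formula → 1, table → 0); rule it out.
(d) disagrees with φ on (0,0,0,0,1) (formula → 0, table → 1); rule it out.
(a) is the remaining candidate, and it agrees with φ on all 32 inputs.

a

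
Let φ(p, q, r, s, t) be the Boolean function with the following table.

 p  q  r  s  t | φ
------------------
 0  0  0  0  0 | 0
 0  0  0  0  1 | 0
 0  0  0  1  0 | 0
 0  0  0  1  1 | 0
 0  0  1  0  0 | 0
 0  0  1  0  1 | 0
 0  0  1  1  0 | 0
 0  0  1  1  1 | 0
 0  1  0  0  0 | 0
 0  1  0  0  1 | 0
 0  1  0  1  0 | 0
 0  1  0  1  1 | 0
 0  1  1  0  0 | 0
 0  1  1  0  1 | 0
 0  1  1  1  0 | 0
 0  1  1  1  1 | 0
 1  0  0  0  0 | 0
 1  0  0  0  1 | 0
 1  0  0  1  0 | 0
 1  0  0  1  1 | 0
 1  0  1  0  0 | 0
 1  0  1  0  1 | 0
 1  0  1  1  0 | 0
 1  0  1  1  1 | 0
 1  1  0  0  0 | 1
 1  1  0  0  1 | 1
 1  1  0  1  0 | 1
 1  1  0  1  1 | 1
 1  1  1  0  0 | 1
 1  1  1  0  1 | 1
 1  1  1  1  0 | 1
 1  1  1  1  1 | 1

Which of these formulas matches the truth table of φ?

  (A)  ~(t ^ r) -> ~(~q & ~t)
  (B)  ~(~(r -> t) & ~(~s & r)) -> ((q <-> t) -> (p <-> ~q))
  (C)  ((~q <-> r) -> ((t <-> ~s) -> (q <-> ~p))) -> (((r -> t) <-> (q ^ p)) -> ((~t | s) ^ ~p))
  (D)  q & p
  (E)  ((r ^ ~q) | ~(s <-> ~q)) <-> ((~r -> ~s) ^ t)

(A) fails at (0,0,0,0,1): the formula yields 1, φ is 0.
(B) fails at (0,0,0,0,1): the formula yields 1, φ is 0.
(C) fails at (0,0,0,0,0): the formula yields 1, φ is 0.
(E) fails at (0,0,0,0,0): the formula yields 1, φ is 0.
(D) is the remaining candidate, and it agrees with φ on all 32 inputs.

D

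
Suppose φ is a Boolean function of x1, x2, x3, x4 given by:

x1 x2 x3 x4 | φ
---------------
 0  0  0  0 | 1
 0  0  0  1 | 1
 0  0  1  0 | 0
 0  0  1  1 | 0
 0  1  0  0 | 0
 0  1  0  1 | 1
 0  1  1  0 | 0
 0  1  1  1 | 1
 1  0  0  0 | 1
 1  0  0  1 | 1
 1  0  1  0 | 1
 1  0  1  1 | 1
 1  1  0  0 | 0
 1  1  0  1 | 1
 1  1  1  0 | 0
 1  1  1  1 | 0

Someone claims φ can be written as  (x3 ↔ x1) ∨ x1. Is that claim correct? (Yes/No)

Check the formula against φ row by row:
  x1=0, x2=0, x3=0, x4=0: formula gives 1, φ = 1 ✓
  x1=0, x2=0, x3=0, x4=1: formula gives 1, φ = 1 ✓
  x1=0, x2=0, x3=1, x4=0: formula gives 0, φ = 0 ✓
  x1=0, x2=0, x3=1, x4=1: formula gives 0, φ = 0 ✓
  x1=0, x2=1, x3=0, x4=0: formula gives 1, but φ = 0 ✗
Since they disagree at (0,1,0,0), the expression is not a correct formula for φ.

No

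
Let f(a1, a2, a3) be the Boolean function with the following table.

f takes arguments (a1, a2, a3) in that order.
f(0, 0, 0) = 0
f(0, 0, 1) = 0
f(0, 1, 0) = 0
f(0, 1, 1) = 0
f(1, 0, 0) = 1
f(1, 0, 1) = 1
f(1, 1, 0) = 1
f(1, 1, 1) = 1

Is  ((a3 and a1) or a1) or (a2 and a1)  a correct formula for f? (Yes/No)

Test each input against both f and the formula:
  a1=0, a2=0, a3=0: formula gives 0, f = 0 ✓
  a1=0, a2=0, a3=1: formula gives 0, f = 0 ✓
  a1=0, a2=1, a3=0: formula gives 0, f = 0 ✓
  a1=0, a2=1, a3=1: formula gives 0, f = 0 ✓
  a1=1, a2=0, a3=0: formula gives 1, f = 1 ✓
  … (the remaining 3 rows also agree.)
Every row agrees, so the formula is equivalent.

Yes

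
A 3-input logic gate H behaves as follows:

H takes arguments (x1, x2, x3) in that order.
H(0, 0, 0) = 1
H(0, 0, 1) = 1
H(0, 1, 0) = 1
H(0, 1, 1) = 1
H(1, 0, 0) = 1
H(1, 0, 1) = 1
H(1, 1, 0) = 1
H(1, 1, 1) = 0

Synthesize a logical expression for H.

H(x1, x2, x3) = ~((x1 & x2) & x3)

The output is 0 only when every input is 1 — NAND of all inputs.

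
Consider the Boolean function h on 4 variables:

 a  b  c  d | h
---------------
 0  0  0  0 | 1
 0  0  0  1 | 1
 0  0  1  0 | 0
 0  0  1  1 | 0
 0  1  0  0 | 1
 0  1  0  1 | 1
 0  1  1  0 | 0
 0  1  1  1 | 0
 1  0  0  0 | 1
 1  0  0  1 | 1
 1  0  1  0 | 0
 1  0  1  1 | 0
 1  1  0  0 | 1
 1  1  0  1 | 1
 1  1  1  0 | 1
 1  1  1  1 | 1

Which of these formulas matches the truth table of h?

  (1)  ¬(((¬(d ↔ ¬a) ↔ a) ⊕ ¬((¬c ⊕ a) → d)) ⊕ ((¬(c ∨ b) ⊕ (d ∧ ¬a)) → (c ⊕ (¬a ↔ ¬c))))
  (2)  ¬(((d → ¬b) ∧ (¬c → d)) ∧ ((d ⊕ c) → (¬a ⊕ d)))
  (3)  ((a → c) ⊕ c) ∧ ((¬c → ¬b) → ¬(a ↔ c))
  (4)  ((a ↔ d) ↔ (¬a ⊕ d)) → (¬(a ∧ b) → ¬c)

4

(1) fails at (0,0,1,1): the formula yields 1, h is 0.
(2) fails at (0,1,1,1): the formula yields 1, h is 0.
(3) fails at (0,0,0,0): the formula yields 0, h is 1.
(4) is the remaining candidate, and it agrees with h on all 16 inputs.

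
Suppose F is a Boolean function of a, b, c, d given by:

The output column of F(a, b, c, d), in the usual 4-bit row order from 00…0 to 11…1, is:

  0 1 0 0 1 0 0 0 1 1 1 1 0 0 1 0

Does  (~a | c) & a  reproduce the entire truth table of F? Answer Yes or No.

Test each input against both F and the formula:
  a=0, b=0, c=0, d=0: formula gives 0, F = 0 ✓
  a=0, b=0, c=0, d=1: formula gives 0, but F = 1 ✗
A single disagreement suffices: at (0,0,0,1) they differ, so the formula does not compute F.

No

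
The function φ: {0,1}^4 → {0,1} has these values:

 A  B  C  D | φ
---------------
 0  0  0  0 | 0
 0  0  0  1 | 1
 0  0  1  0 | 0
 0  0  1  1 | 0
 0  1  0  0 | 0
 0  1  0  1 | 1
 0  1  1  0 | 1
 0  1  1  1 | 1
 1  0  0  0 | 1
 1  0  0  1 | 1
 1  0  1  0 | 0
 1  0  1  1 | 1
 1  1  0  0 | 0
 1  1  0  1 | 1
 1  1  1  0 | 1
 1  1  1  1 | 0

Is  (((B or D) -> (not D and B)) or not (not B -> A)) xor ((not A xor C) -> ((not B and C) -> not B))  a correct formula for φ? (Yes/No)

No

Check the formula against φ row by row:
  A=0, B=0, C=0, D=0: formula gives 0, φ = 0 ✓
  A=0, B=0, C=0, D=1: formula gives 0, but φ = 1 ✗
Since they disagree at (0,0,0,1), the expression is not a correct formula for φ.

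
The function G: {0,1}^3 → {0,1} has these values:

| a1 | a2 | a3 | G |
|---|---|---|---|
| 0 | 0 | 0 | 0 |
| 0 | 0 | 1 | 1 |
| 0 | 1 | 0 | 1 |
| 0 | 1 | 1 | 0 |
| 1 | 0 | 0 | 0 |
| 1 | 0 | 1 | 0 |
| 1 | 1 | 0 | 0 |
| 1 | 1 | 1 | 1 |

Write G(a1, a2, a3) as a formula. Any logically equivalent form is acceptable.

G(a1, a2, a3) = (((¬a1 ∧ ¬a2) ∧ a3) ∨ ((¬a1 ∧ a2) ∧ ¬a3)) ∨ ((a1 ∧ a2) ∧ a3)

G=1 on 3 inputs: (0,0,1), (0,1,0), (1,1,1). Reading each as a conjunction of literals (¬a1·¬a2·a3, ¬a1·a2·¬a3, a1·a2·a3) and taking the OR gives the canonical DNF.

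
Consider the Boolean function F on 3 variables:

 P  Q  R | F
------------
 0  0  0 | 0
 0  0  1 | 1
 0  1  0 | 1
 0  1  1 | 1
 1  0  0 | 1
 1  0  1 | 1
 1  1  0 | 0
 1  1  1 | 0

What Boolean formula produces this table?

F(P, Q, R) = ¬((((¬P ∧ ¬Q) ∧ ¬R) ∨ ((P ∧ Q) ∧ ¬R)) ∨ ((P ∧ Q) ∧ R))

F is 0 on only 3 rows — (0,0,0), (1,1,0), (1,1,1). Writing each as a minterm (¬P·¬Q·¬R, P·Q·¬R, P·Q·R) and OR-ing them characterizes exactly where F=0, so F is the negation of that disjunction.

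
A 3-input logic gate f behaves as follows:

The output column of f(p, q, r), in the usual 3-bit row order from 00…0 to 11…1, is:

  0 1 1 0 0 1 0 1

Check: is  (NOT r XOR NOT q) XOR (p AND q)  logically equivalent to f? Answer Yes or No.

Test each input against both f and the formula:
  p=0, q=0, r=0: formula gives 0, f = 0 ✓
  p=0, q=0, r=1: formula gives 1, f = 1 ✓
  p=0, q=1, r=0: formula gives 1, f = 1 ✓
  p=0, q=1, r=1: formula gives 0, f = 0 ✓
  p=1, q=0, r=0: formula gives 0, f = 0 ✓
  … (the remaining 3 rows also agree.)
All 8 rows match — the expression computes f exactly.

Yes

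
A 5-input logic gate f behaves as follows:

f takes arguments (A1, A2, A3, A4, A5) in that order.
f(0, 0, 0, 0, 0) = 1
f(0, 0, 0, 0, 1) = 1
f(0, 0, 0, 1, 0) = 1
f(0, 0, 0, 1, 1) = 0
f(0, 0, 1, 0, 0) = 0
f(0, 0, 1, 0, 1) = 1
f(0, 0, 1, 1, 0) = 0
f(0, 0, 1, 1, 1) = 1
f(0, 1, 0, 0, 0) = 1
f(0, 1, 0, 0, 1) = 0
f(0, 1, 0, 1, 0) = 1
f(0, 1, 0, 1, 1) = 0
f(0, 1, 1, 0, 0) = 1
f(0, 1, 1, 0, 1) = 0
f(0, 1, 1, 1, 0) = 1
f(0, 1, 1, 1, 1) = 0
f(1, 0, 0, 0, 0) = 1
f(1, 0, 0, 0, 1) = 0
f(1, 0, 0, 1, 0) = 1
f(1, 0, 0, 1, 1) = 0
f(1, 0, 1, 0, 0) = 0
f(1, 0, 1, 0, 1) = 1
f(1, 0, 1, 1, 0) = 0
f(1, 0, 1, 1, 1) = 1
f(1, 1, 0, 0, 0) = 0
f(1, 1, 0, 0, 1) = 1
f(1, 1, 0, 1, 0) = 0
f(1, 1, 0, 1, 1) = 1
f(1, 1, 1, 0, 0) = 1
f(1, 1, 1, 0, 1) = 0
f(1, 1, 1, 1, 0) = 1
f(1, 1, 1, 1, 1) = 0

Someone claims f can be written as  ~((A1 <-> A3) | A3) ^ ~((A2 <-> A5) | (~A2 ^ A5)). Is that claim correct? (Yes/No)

No

Evaluate ~((A1 <-> A3) | A3) ^ ~((A2 <-> A5) | (~A2 ^ A5)) on each row and compare to f:
  A1=0, A2=0, A3=0, A4=0, A5=0: formula gives 0, but f = 1 ✗
A single disagreement suffices: at (0,0,0,0,0) they differ, so the formula does not compute f.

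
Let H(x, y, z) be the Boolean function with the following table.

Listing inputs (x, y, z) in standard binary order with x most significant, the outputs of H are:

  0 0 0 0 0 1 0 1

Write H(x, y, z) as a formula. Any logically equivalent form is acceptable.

H=1 on 2 inputs: (1,0,1), (1,1,1). Reading each as a conjunction of literals (x·¬y·z, x·y·z) and taking the OR gives the canonical DNF.

H(x, y, z) = ((x & ~y) & z) | ((x & y) & z)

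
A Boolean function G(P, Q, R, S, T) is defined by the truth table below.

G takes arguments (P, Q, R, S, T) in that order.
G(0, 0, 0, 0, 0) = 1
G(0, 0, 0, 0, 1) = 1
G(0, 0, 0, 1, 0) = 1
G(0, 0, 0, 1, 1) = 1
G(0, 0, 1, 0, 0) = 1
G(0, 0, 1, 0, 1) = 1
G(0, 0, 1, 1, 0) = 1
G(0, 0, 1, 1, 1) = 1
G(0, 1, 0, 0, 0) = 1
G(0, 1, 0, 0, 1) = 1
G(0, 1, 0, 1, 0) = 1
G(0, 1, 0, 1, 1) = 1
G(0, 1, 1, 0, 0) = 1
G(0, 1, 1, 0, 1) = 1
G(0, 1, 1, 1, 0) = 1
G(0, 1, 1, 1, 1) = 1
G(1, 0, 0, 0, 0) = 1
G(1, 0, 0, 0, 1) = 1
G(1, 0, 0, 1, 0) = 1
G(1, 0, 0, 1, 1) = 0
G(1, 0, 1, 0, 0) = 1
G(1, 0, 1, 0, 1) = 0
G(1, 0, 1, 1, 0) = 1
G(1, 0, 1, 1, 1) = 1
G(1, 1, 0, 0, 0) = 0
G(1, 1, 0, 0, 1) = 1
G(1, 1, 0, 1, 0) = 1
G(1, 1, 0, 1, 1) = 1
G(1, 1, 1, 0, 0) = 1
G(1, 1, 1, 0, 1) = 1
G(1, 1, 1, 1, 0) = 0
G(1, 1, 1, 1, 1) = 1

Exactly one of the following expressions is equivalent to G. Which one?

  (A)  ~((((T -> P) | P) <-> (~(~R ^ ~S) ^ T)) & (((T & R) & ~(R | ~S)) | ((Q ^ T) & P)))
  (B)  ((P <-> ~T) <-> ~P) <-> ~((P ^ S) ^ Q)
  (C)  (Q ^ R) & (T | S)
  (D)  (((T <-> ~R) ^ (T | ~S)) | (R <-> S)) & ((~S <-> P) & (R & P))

A

(B) disagrees with G on (0,0,0,0,0) (formula → 0, table → 1); rule it out.
(C) disagrees with G on (0,0,0,0,0) (formula → 0, table → 1); rule it out.
(D) disagrees with G on (0,0,0,0,0) (formula → 0, table → 1); rule it out.
(A) is the remaining candidate, and it agrees with G on all 32 inputs.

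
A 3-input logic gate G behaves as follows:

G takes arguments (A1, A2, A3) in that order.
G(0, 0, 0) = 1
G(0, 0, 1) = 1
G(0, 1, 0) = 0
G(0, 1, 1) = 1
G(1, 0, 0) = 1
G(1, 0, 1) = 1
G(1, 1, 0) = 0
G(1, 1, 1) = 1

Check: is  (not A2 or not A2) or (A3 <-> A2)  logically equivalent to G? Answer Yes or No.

Check the formula against G row by row:
  A1=0, A2=0, A3=0: formula gives 1, G = 1 ✓
  A1=0, A2=0, A3=1: formula gives 1, G = 1 ✓
  A1=0, A2=1, A3=0: formula gives 0, G = 0 ✓
  A1=0, A2=1, A3=1: formula gives 1, G = 1 ✓
  A1=1, A2=0, A3=0: formula gives 1, G = 1 ✓
  …and likewise for the remaining 3 rows.
All 8 rows match — the expression computes G exactly.

Yes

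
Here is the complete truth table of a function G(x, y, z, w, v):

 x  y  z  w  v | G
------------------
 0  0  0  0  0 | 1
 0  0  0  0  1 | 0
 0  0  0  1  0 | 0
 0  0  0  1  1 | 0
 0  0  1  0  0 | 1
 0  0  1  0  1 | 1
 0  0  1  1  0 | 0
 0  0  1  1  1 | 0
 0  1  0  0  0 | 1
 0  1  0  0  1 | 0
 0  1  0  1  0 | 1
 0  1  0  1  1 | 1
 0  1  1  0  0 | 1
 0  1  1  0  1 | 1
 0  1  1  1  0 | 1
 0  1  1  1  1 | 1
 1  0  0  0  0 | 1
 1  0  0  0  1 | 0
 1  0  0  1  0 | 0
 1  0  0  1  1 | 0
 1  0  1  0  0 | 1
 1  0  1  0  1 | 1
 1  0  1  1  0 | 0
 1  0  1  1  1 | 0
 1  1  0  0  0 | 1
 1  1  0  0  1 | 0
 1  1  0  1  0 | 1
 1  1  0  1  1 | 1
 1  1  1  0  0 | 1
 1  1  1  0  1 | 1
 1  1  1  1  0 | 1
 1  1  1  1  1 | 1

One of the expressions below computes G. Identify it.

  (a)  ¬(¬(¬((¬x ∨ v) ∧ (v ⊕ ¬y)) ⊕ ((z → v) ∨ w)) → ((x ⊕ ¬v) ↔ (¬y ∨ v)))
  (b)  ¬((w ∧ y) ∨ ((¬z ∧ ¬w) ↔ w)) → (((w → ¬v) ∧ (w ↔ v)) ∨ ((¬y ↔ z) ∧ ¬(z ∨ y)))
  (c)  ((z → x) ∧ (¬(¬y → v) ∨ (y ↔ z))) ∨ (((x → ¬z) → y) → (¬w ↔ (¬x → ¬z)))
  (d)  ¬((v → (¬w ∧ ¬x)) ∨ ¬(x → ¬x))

(a) disagrees with G on (0,0,0,0,0) (formula → 0, table → 1); rule it out.
(c) disagrees with G on (0,0,0,0,1) (formula → 1, table → 0); rule it out.
(d) disagrees with G on (0,0,0,0,0) (formula → 0, table → 1); rule it out.
Only (b) survives; checking it on all 32 rows confirms it matches G.

b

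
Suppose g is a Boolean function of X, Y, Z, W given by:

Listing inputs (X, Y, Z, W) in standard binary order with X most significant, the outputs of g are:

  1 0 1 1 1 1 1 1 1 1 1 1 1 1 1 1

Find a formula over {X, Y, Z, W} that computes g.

g(X, Y, Z, W) = ¬(((¬X ∧ ¬Y) ∧ ¬Z) ∧ W)

Only row (0,0,0,1) gives 0. So g is 1 everywhere except there — the complement of the minterm ¬X·¬Y·¬Z·W.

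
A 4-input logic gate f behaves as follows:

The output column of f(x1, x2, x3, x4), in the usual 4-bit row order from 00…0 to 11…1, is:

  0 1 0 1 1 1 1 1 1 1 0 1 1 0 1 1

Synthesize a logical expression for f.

The 0-rows are (0,0,0,0), (0,0,1,0), (1,0,1,0), (1,1,0,1). Take each as a conjunction (¬x1·¬x2·¬x3·¬x4, ¬x1·¬x2·x3·¬x4, x1·¬x2·x3·¬x4, x1·x2·¬x3·x4), form their disjunction, and complement — that gives a formula that is 1 everywhere f is.

f(x1, x2, x3, x4) = ~((((((~x1 & ~x2) & ~x3) & ~x4) | (((~x1 & ~x2) & x3) & ~x4)) | (((x1 & ~x2) & x3) & ~x4)) | (((x1 & x2) & ~x3) & x4))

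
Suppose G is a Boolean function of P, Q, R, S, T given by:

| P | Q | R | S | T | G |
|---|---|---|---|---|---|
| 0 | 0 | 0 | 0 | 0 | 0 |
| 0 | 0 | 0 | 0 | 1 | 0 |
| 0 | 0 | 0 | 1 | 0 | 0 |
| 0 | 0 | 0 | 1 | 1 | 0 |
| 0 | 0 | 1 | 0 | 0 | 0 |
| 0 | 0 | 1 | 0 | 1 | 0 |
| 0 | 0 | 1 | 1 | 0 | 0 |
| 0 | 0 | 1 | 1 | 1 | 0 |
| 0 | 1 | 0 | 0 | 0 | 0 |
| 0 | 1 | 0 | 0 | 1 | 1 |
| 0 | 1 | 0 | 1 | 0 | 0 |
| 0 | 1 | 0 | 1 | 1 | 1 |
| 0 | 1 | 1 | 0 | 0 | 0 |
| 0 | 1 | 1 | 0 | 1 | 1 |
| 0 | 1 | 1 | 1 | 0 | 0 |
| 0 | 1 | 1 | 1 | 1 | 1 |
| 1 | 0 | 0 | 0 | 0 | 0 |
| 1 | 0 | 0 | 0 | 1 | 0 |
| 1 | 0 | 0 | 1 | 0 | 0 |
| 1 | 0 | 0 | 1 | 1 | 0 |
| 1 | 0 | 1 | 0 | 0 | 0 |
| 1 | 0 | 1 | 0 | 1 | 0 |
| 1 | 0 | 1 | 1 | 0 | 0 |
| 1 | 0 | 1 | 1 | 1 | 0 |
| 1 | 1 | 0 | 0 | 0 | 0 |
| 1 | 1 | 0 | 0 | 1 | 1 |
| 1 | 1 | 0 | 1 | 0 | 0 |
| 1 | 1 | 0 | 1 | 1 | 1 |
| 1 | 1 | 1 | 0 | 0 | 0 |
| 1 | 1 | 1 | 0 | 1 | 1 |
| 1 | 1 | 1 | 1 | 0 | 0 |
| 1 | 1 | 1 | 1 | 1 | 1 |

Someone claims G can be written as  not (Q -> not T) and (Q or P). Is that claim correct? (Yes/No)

Evaluate not (Q -> not T) and (Q or P) on each row and compare to G:
  P=0, Q=0, R=0, S=0, T=0: formula gives 0, G = 0 ✓
  P=0, Q=0, R=0, S=0, T=1: formula gives 0, G = 0 ✓
  P=0, Q=0, R=0, S=1, T=0: formula gives 0, G = 0 ✓
  P=0, Q=0, R=0, S=1, T=1: formula gives 0, G = 0 ✓
  … (the remaining 28 rows also agree.)
All 32 rows match — the expression computes G exactly.

Yes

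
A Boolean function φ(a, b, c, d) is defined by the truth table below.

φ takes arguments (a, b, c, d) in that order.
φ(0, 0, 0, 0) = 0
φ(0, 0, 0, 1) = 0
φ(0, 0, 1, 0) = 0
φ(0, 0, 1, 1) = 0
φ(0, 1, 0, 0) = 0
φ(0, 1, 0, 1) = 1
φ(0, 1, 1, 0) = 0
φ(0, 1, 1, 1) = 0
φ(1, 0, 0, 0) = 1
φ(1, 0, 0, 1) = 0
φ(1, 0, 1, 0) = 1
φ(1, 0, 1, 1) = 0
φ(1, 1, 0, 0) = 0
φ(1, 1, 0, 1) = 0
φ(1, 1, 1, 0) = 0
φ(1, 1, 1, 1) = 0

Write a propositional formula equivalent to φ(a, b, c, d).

φ(a, b, c, d) = ((((~a & b) & ~c) & d) | (((a & ~b) & ~c) & ~d)) | (((a & ~b) & c) & ~d)

φ=1 on 3 inputs: (0,1,0,1), (1,0,0,0), (1,0,1,0). Reading each as a conjunction of literals (¬a·b·¬c·d, a·¬b·¬c·¬d, a·¬b·c·¬d) and taking the OR gives the canonical DNF.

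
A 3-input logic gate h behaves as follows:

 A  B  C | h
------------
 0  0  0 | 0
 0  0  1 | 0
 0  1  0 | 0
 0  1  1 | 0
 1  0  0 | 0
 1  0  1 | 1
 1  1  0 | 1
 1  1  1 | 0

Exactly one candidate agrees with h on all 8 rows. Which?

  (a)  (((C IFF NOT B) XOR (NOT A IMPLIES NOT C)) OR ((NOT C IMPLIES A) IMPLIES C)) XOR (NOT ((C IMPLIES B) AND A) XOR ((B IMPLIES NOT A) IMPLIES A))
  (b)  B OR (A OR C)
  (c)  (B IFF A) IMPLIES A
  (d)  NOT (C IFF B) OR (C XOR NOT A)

(b) fails at (0,0,1): the formula yields 1, h is 0.
(c) fails at (0,1,0): the formula yields 1, h is 0.
(d) fails at (0,0,0): the formula yields 1, h is 0.
Only (a) survives; checking it on all 8 rows confirms it matches h.

a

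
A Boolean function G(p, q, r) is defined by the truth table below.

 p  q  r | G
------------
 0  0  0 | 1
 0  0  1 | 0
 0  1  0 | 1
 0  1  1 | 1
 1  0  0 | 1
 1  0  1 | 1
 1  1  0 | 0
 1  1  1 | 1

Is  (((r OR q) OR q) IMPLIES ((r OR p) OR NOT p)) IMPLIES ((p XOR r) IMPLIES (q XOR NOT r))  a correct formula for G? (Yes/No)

Yes

Test each input against both G and the formula:
  p=0, q=0, r=0: formula gives 1, G = 1 ✓
  p=0, q=0, r=1: formula gives 0, G = 0 ✓
  p=0, q=1, r=0: formula gives 1, G = 1 ✓
  p=0, q=1, r=1: formula gives 1, G = 1 ✓
  p=1, q=0, r=0: formula gives 1, G = 1 ✓
  …and likewise for the remaining 3 rows.
All 8 rows match — the expression computes G exactly.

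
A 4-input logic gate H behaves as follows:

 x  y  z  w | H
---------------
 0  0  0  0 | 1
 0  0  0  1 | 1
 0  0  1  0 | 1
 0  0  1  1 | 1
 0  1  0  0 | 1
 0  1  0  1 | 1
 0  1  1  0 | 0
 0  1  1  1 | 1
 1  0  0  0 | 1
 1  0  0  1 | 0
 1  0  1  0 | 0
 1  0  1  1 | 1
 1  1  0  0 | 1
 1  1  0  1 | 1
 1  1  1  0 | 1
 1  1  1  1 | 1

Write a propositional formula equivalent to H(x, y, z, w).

The 0-rows are (0,1,1,0), (1,0,0,1), (1,0,1,0). Take each as a conjunction (¬x·y·z·¬w, x·¬y·¬z·w, x·¬y·z·¬w), form their disjunction, and complement — that gives a formula that is 1 everywhere H is.

H(x, y, z, w) = ¬(((((¬x ∧ y) ∧ z) ∧ ¬w) ∨ (((x ∧ ¬y) ∧ ¬z) ∧ w)) ∨ (((x ∧ ¬y) ∧ z) ∧ ¬w))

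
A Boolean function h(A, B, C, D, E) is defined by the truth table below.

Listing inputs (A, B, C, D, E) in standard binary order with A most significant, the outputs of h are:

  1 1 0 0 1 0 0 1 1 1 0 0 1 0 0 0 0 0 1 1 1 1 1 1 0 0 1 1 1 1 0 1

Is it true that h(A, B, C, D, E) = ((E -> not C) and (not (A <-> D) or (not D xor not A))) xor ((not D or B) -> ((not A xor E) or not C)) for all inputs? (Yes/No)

Yes

Test each input against both h and the formula:
  A=0, B=0, C=0, D=0, E=0: formula gives 1, h = 1 ✓
  A=0, B=0, C=0, D=0, E=1: formula gives 1, h = 1 ✓
  A=0, B=0, C=0, D=1, E=0: formula gives 0, h = 0 ✓
  A=0, B=0, C=0, D=1, E=1: formula gives 0, h = 0 ✓
  …and likewise for the remaining 28 rows.
No disagreement on any input; they are logically equivalent.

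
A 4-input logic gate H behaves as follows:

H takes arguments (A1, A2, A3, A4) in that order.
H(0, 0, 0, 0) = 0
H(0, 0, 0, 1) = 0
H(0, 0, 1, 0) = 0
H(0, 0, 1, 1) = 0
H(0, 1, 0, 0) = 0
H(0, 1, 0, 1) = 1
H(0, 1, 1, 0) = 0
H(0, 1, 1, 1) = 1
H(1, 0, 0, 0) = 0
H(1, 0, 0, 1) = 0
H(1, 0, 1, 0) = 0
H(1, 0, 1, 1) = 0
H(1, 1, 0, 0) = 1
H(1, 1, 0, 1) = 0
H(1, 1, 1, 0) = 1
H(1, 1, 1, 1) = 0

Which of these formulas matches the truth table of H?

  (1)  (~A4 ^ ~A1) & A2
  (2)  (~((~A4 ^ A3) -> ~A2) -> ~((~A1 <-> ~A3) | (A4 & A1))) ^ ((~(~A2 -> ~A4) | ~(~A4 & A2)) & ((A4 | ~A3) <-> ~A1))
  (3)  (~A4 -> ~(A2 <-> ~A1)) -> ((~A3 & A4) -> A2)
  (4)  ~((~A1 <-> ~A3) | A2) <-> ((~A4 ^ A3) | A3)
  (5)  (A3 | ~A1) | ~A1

1

(2): at (0,0,1,0) it gives 1, but H = 0 — eliminated.
(3): at (0,0,0,0) it gives 1, but H = 0 — eliminated.
(4): at (0,0,0,1) it gives 1, but H = 0 — eliminated.
(5): at (0,0,0,0) it gives 1, but H = 0 — eliminated.
(1) is the remaining candidate, and it agrees with H on all 16 inputs.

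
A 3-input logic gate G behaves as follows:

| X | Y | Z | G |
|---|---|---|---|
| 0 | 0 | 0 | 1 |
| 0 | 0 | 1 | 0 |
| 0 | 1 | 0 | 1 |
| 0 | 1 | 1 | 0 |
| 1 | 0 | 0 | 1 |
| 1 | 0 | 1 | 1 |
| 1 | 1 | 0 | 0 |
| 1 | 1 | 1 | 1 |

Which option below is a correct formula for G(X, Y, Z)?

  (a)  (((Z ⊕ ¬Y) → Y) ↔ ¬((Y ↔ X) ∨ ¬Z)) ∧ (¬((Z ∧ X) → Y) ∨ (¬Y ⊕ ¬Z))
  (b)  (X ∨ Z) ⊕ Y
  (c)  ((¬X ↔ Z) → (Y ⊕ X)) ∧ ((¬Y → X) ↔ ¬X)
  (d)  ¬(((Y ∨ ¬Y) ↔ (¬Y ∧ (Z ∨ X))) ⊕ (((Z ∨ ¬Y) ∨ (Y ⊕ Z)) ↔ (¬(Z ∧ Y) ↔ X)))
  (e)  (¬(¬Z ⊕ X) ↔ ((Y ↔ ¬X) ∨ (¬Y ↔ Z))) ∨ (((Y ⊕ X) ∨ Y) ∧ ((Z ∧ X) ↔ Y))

d

(a) fails at (0,0,0): the formula yields 0, G is 1.
(b) fails at (0,0,0): the formula yields 0, G is 1.
(c) fails at (0,0,0): the formula yields 0, G is 1.
(e) fails at (0,0,1): the formula yields 1, G is 0.
Only (d) survives; checking it on all 8 rows confirms it matches G.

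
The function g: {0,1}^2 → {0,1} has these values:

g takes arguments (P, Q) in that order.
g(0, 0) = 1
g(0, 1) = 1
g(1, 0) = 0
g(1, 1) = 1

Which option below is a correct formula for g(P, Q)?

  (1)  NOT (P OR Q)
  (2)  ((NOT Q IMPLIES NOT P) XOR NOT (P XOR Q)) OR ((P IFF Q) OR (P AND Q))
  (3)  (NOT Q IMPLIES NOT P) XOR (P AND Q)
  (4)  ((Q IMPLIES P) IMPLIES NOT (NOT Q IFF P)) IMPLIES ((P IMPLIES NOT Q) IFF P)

(1): at (0,1) it gives 0, but g = 1 — eliminated.
(3): at (1,1) it gives 0, but g = 1 — eliminated.
(4): at (0,0) it gives 0, but g = 1 — eliminated.
Only (2) survives; checking it on all 4 rows confirms it matches g.

2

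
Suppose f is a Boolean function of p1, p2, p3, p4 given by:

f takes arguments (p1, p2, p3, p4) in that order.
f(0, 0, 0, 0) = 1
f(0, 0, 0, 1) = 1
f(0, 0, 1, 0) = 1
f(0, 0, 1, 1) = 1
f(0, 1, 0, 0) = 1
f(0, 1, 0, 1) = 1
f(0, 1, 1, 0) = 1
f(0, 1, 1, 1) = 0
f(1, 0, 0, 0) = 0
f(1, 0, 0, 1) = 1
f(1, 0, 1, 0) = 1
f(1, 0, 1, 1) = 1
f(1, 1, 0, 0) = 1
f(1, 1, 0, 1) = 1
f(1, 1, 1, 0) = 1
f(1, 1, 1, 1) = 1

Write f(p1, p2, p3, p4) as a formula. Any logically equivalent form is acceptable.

f(p1, p2, p3, p4) = not ((((not p1 and p2) and p3) and p4) or (((p1 and not p2) and not p3) and not p4))

f is 0 on only 2 rows — (0,1,1,1), (1,0,0,0). Writing each as a minterm (¬p1·p2·p3·p4, p1·¬p2·¬p3·¬p4) and OR-ing them characterizes exactly where f=0, so f is the negation of that disjunction.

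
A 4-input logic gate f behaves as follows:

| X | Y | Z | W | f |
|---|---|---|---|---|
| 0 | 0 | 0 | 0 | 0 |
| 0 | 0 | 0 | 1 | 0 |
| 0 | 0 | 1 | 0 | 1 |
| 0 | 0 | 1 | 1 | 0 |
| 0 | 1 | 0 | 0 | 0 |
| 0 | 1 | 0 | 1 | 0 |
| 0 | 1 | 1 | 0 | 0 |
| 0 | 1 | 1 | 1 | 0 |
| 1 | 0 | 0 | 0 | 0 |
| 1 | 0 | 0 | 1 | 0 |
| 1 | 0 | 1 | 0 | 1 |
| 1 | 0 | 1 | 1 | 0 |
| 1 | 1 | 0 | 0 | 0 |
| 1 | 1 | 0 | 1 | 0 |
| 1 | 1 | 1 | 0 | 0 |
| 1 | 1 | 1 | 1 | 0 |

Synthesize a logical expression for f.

f(X, Y, Z, W) = (((~X & ~Y) & Z) & ~W) | (((X & ~Y) & Z) & ~W)

The 1-rows are (0,0,1,0), (1,0,1,0). Each contributes one minterm — ¬X·¬Y·Z·¬W; X·¬Y·Z·¬W — and their disjunction is a sum-of-products form of f.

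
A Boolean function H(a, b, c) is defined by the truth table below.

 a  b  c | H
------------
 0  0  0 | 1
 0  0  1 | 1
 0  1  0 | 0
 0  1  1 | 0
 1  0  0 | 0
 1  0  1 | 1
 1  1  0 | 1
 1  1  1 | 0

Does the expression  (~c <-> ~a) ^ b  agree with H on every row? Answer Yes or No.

Evaluate (~c <-> ~a) ^ b on each row and compare to H:
  a=0, b=0, c=0: formula gives 1, H = 1 ✓
  a=0, b=0, c=1: formula gives 0, but H = 1 ✗
Row (0,0,1) is a counterexample, so the formula is not equivalent to H.

No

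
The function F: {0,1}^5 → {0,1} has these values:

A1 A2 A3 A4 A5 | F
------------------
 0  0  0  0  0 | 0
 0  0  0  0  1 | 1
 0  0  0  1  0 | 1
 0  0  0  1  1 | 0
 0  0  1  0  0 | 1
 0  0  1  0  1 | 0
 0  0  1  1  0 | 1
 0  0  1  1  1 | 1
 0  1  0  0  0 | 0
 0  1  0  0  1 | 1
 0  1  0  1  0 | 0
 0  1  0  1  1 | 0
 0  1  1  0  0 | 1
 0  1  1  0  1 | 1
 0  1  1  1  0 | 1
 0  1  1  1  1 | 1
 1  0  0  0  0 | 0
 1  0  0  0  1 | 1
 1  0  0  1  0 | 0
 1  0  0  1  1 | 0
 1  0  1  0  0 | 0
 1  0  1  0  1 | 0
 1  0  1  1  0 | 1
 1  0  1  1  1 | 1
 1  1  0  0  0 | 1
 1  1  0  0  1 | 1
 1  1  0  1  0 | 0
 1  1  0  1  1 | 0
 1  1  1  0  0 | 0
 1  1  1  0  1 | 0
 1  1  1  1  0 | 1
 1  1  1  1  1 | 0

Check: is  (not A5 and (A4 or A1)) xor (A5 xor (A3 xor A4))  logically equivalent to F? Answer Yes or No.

No

Test each input against both F and the formula:
  A1=0, A2=0, A3=0, A4=0, A5=0: formula gives 0, F = 0 ✓
  A1=0, A2=0, A3=0, A4=0, A5=1: formula gives 1, F = 1 ✓
  A1=0, A2=0, A3=0, A4=1, A5=0: formula gives 0, but F = 1 ✗
Row (0,0,0,1,0) is a counterexample, so the formula is not equivalent to F.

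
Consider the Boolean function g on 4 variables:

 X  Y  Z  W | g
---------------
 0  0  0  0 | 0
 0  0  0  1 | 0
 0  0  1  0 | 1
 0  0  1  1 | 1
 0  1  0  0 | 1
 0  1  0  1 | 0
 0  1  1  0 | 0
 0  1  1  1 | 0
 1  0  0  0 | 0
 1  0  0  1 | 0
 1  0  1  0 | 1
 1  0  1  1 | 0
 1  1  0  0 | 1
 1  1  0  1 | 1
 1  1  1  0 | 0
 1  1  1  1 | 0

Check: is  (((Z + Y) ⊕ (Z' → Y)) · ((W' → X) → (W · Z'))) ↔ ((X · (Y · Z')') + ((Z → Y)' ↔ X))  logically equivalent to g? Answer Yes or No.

No

Check the formula against g row by row:
  X=0, Y=0, Z=0, W=0: formula gives 0, g = 0 ✓
  X=0, Y=0, Z=0, W=1: formula gives 0, g = 0 ✓
  X=0, Y=0, Z=1, W=0: formula gives 1, g = 1 ✓
  X=0, Y=0, Z=1, W=1: formula gives 1, g = 1 ✓
  X=0, Y=1, Z=0, W=0: formula gives 0, but g = 1 ✗
A single disagreement suffices: at (0,1,0,0) they differ, so the formula does not compute g.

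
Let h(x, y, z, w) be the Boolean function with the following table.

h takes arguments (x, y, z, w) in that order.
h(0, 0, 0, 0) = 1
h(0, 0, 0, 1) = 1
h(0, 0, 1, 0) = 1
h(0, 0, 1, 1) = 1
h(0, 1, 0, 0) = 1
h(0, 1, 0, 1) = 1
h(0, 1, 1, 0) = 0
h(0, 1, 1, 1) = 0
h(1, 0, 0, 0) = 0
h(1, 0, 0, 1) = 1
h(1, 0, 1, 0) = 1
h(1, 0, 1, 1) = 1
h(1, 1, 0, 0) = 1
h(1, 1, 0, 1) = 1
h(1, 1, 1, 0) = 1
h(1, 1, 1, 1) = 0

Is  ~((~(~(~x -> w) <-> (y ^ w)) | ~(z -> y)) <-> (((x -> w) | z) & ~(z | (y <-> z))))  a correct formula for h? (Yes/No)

Check the formula against h row by row:
  x=0, y=0, z=0, w=0: formula gives 1, h = 1 ✓
  x=0, y=0, z=0, w=1: formula gives 1, h = 1 ✓
  x=0, y=0, z=1, w=0: formula gives 1, h = 1 ✓
  x=0, y=0, z=1, w=1: formula gives 1, h = 1 ✓
  …and likewise for the remaining 12 rows.
Every row agrees, so the formula is equivalent.

Yes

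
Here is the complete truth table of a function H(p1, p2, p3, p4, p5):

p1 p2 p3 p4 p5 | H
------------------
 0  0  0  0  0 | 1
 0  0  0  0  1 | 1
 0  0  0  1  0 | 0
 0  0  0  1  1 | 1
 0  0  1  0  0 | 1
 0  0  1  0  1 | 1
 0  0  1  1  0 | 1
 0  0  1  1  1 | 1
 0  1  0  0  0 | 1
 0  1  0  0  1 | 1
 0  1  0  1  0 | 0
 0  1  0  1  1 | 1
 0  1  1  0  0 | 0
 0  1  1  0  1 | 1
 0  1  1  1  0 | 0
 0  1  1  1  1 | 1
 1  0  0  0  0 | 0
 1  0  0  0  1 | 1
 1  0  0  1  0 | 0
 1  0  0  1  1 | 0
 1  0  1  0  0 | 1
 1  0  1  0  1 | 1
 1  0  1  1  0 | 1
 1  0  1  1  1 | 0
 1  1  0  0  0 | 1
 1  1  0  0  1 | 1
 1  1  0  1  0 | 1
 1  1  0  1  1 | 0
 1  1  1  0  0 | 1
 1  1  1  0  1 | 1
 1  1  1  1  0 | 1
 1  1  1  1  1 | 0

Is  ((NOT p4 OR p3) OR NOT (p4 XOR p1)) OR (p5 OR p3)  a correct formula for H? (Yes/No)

Test each input against both H and the formula:
  p1=0, p2=0, p3=0, p4=0, p5=0: formula gives 1, H = 1 ✓
  p1=0, p2=0, p3=0, p4=0, p5=1: formula gives 1, H = 1 ✓
  p1=0, p2=0, p3=0, p4=1, p5=0: formula gives 0, H = 0 ✓
  p1=0, p2=0, p3=0, p4=1, p5=1: formula gives 1, H = 1 ✓
  …
  p1=0, p2=1, p3=1, p4=0, p5=0: formula gives 1, but H = 0 ✗
Since they disagree at (0,1,1,0,0), the expression is not a correct formula for H.

No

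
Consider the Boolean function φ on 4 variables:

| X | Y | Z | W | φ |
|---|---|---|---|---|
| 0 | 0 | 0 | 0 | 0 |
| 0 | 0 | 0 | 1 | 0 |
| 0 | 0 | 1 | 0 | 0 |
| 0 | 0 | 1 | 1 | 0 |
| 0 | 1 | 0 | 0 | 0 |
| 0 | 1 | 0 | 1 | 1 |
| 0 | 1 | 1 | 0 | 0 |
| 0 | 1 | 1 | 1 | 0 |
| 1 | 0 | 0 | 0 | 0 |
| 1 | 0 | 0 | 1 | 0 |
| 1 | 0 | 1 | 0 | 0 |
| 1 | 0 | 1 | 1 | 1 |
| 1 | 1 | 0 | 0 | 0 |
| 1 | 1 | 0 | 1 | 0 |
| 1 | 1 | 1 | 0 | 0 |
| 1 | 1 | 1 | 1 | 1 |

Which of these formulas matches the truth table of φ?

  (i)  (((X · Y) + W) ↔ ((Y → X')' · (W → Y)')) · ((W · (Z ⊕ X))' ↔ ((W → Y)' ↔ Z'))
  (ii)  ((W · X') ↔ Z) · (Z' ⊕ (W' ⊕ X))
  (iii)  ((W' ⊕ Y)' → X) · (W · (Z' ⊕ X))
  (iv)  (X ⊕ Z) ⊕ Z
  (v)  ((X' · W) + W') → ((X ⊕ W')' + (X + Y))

(i) fails at (0,0,1,0): the formula yields 1, φ is 0.
(ii) fails at (0,1,0,1): the formula yields 0, φ is 1.
(iv) fails at (0,1,0,1): the formula yields 0, φ is 1.
(v) fails at (0,0,0,1): the formula yields 1, φ is 0.
That leaves (iii). Evaluating it on every row reproduces the table of φ exactly.

iii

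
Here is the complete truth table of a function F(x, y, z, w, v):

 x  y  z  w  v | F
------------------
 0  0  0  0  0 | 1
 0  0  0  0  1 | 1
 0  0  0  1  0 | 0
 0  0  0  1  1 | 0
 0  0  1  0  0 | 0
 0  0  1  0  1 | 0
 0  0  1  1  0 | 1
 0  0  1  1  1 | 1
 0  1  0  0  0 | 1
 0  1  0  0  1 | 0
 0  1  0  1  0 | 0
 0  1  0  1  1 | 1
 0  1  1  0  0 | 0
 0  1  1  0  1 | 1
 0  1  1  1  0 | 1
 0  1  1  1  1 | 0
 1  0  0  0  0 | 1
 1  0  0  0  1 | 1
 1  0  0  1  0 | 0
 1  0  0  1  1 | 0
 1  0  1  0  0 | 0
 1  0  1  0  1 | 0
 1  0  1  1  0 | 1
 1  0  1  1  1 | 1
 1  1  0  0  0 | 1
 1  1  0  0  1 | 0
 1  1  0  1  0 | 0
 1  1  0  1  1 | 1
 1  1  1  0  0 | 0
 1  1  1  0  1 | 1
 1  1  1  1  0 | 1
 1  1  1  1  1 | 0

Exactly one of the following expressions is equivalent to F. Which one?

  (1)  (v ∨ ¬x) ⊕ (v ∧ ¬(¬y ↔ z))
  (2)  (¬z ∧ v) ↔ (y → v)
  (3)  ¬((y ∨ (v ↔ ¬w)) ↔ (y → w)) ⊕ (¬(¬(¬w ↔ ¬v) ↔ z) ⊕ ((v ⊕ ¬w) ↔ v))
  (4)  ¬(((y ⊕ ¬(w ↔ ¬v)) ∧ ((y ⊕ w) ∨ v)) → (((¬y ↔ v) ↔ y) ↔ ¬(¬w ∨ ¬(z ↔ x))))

3

(1) fails at (0,0,0,0,1): the formula yields 0, F is 1.
(2) fails at (0,0,0,0,0): the formula yields 0, F is 1.
(4) fails at (0,0,0,0,0): the formula yields 0, F is 1.
Only (3) survives; checking it on all 32 rows confirms it matches F.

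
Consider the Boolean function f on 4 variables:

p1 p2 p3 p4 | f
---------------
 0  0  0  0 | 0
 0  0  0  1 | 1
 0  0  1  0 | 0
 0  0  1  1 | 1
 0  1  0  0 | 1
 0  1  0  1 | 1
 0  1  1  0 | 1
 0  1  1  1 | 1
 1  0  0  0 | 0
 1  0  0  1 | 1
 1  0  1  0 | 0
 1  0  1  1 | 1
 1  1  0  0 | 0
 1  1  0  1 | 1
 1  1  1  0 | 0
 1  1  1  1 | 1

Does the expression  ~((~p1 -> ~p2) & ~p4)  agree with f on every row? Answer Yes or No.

Yes

Check the formula against f row by row:
  p1=0, p2=0, p3=0, p4=0: formula gives 0, f = 0 ✓
  p1=0, p2=0, p3=0, p4=1: formula gives 1, f = 1 ✓
  p1=0, p2=0, p3=1, p4=0: formula gives 0, f = 0 ✓
  p1=0, p2=0, p3=1, p4=1: formula gives 1, f = 1 ✓
  … (the remaining 12 rows also agree.)
Every row agrees, so the formula is equivalent.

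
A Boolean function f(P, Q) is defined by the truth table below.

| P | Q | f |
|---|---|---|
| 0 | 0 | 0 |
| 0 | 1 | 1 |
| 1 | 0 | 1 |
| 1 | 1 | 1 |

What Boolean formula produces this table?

f(P, Q) = P or Q

The output is 1 whenever at least one input is 1 — the OR of all inputs.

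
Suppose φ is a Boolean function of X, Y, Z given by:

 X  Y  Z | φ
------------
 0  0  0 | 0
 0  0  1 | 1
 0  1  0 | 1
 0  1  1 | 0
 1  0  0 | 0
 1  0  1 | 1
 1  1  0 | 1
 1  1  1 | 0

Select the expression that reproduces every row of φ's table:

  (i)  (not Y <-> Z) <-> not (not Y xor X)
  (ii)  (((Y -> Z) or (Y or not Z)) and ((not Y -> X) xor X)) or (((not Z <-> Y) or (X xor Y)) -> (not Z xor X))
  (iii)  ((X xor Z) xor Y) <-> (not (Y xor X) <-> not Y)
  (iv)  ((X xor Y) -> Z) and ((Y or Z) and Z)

(i) fails at (0,0,0): the formula yields 1, φ is 0.
(ii) fails at (0,0,0): the formula yields 1, φ is 0.
(iv) fails at (0,1,0): the formula yields 0, φ is 1.
That leaves (iii). Evaluating it on every row reproduces the table of φ exactly.

iii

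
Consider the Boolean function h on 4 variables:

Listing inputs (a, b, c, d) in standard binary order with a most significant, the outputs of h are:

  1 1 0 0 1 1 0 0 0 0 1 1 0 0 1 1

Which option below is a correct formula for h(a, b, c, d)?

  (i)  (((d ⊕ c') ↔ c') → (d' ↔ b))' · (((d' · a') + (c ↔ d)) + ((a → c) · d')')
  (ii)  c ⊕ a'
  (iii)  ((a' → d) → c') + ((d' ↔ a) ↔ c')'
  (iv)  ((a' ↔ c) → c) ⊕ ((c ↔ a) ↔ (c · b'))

ii

(i): at (0,0,0,1) it gives 0, but h = 1 — eliminated.
(iii): at (0,0,1,0) it gives 1, but h = 0 — eliminated.
(iv): at (0,0,1,0) it gives 1, but h = 0 — eliminated.
(ii) is the remaining candidate, and it agrees with h on all 16 inputs.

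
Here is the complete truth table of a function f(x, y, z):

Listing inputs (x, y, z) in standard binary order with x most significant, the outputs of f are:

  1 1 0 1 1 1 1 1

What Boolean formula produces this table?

f(x, y, z) = not ((not x and y) and not z)

f is 0 on exactly one input, (0,1,0), whose minterm is ¬x·y·¬z. So f is the negation of that single conjunction.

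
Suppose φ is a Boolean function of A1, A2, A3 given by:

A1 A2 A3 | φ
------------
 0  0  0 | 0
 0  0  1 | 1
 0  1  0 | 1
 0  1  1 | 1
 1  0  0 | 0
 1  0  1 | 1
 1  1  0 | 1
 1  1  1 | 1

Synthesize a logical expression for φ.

The 0-rows are (0,0,0), (1,0,0). Take each as a conjunction (¬A1·¬A2·¬A3, A1·¬A2·¬A3), form their disjunction, and complement — that gives a formula that is 1 everywhere φ is.

φ(A1, A2, A3) = NOT (((NOT A1 AND NOT A2) AND NOT A3) OR ((A1 AND NOT A2) AND NOT A3))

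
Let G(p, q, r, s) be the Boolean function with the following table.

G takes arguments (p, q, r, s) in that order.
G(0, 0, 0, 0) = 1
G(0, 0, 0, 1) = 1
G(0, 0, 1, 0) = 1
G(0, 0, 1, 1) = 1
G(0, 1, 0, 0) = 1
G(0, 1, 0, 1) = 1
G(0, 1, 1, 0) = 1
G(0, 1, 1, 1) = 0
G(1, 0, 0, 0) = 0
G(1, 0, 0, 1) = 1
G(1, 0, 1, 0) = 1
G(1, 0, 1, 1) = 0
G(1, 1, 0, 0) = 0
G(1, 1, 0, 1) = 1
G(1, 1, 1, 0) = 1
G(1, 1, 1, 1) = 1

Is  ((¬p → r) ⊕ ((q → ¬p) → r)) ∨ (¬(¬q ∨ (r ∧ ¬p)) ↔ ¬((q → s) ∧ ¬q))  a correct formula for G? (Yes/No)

Check the formula against G row by row:
  p=0, q=0, r=0, s=0: formula gives 1, G = 1 ✓
  p=0, q=0, r=0, s=1: formula gives 1, G = 1 ✓
  p=0, q=0, r=1, s=0: formula gives 1, G = 1 ✓
  p=0, q=0, r=1, s=1: formula gives 1, G = 1 ✓
  …
  p=0, q=1, r=1, s=0: formula gives 0, but G = 1 ✗
Row (0,1,1,0) is a counterexample, so the formula is not equivalent to G.

No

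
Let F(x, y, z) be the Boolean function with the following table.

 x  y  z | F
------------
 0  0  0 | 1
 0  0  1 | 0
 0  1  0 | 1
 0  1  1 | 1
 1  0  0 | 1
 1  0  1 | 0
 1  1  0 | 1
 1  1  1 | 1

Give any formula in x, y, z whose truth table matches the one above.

F(x, y, z) = ~(((~x & ~y) & z) | ((x & ~y) & z))

There are just 2 zero rows: (0,0,1), (1,0,1). Their minterms are ¬x·¬y·z, x·¬y·z; the OR of those covers precisely the 0-outputs, and negating it yields F.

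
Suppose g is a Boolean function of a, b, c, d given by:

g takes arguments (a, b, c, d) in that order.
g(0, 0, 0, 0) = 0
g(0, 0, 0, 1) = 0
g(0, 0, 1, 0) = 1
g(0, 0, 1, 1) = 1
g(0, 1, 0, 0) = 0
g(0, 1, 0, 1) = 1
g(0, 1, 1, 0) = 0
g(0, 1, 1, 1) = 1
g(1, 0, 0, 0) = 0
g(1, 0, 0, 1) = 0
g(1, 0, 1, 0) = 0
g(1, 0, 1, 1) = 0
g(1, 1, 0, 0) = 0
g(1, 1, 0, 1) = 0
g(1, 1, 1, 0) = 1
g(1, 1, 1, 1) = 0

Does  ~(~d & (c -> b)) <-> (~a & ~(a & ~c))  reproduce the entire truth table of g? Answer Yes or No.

Evaluate ~(~d & (c -> b)) <-> (~a & ~(a & ~c)) on each row and compare to g:
  a=0, b=0, c=0, d=0: formula gives 0, g = 0 ✓
  a=0, b=0, c=0, d=1: formula gives 1, but g = 0 ✗
Since they disagree at (0,0,0,1), the expression is not a correct formula for g.

No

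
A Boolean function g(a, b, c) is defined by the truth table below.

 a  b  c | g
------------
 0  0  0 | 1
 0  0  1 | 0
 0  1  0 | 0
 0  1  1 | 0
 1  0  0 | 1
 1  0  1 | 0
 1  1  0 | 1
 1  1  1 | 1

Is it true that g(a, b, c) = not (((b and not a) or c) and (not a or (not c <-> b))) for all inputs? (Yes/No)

Test each input against both g and the formula:
  a=0, b=0, c=0: formula gives 1, g = 1 ✓
  a=0, b=0, c=1: formula gives 0, g = 0 ✓
  a=0, b=1, c=0: formula gives 0, g = 0 ✓
  a=0, b=1, c=1: formula gives 0, g = 0 ✓
  a=1, b=0, c=0: formula gives 1, g = 1 ✓
  …and likewise for the remaining 3 rows.
No disagreement on any input; they are logically equivalent.

Yes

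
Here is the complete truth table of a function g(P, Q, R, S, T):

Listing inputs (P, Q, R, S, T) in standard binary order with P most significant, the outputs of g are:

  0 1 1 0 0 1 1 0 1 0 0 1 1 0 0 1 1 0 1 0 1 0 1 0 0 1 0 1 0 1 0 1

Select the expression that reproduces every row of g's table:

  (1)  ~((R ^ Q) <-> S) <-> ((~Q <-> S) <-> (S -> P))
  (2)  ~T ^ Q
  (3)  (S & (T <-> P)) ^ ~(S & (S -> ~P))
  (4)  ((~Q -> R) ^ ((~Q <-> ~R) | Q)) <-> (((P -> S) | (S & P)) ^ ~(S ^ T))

(1) disagrees with g on (0,0,0,0,0) (formula → 1, table → 0); rule it out.
(2) disagrees with g on (0,0,0,0,0) (formula → 1, table → 0); rule it out.
(3) disagrees with g on (0,0,0,0,0) (formula → 1, table → 0); rule it out.
Only (4) survives; checking it on all 32 rows confirms it matches g.

4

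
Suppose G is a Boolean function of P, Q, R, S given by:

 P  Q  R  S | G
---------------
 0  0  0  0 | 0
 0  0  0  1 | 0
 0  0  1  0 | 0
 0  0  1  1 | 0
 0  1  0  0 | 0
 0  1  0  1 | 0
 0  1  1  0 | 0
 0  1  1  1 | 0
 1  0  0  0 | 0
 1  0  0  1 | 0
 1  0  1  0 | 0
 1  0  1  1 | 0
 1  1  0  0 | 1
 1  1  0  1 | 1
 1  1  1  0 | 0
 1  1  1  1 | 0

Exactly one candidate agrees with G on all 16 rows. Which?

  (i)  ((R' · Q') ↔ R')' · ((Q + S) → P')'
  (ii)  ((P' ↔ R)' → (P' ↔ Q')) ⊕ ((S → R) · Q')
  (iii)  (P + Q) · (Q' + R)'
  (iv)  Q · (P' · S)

(ii) disagrees with G on (0,0,0,1) (formula → 1, table → 0); rule it out.
(iii) disagrees with G on (0,1,0,0) (formula → 1, table → 0); rule it out.
(iv) disagrees with G on (0,1,0,1) (formula → 1, table → 0); rule it out.
(i) is the remaining candidate, and it agrees with G on all 16 inputs.

i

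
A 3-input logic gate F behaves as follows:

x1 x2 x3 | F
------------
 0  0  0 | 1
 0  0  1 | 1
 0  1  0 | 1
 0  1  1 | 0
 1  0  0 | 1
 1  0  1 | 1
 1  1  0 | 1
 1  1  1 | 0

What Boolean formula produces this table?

F(x1, x2, x3) = ¬(((¬x1 ∧ x2) ∧ x3) ∨ ((x1 ∧ x2) ∧ x3))

F is 0 on only 2 rows — (0,1,1), (1,1,1). Writing each as a minterm (¬x1·x2·x3, x1·x2·x3) and OR-ing them characterizes exactly where F=0, so F is the negation of that disjunction.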